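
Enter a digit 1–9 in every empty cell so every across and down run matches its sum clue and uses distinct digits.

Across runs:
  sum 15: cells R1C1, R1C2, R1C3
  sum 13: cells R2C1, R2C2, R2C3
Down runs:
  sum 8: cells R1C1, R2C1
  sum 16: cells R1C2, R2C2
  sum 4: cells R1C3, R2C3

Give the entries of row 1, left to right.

5 7 3

16 in 2 cells must be {7,9}; 4 in 2 cells must be {1,3}.
Nothing is forced directly, so branch on R1C2, whose candidates are 7 or 9. If R1C2 = 9: that forces R1C3 = 1, R2C2 = 7, after which R2C3 would have to be in {1,2,4,5} for the 13 across but in {3} for the 4 down — contradiction. So R1C2 = 7.
Given what's placed, R1C3 must be 3 to fit the 15 across and 4 down.
R2C2 = 16 − 7 = 9 completes the 16 down.
R2C3 = 4 − 3 = 1 completes the 4 down.
R1C1 = 15 − 10 = 5 completes the 15 across.
R2C1 = 13 − 10 = 3 completes the 13 across.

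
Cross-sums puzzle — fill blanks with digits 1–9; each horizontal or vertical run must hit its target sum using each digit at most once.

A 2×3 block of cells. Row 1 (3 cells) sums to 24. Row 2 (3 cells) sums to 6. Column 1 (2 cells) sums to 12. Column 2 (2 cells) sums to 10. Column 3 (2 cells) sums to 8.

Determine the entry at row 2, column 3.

1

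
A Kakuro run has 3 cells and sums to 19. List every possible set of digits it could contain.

3 distinct digits from 1–9 sum between 6 and 24.

{2,8,9}; {3,7,9}; {4,6,9}; {4,7,8}; {5,6,8}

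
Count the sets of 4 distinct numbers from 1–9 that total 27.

3

4 distinct digits from 1–9 sum between 10 and 30.
Enumerating: {3,7,8,9}, {4,6,8,9}, {5,6,7,9}.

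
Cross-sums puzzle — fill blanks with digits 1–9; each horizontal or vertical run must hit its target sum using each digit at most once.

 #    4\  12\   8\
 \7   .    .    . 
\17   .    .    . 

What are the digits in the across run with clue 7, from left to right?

1 4 2

7 in 3 cells must be {1,2,4}; 4 in 2 cells must be {1,3}.
The 7 across and the 4 down share only 1, so R1C1 = 1.
Given what's placed, R1C2 must be 4 to fit the 7 across and 12 down.
R1C3 = 7 − 5 = 2 completes the 7 across.
R2C1 = 4 − 1 = 3 completes the 4 down.
R2C2 = 12 − 4 = 8 completes the 12 down.
R2C3 = 17 − 11 = 6 completes the 17 across.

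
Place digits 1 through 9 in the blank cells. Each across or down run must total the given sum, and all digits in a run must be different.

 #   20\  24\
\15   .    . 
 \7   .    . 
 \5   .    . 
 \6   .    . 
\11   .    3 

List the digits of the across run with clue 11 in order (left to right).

8 3

R5C1 = 11 − 3 = 8 completes the 11 across.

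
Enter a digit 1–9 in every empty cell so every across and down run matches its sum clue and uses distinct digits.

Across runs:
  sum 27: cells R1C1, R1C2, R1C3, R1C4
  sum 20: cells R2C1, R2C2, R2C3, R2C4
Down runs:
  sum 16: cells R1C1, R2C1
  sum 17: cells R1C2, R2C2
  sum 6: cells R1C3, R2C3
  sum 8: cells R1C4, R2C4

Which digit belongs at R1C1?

16 in 2 cells must be {7,9}; 17 in 2 cells must be {8,9}.
Nothing is forced directly, so branch on R1C2, whose candidates are 8 or 9. If R1C2 = 8: that forces R1C3 = 4, R1C4 = 6, R2C2 = 9, R2C3 = 2, after which R2C4 would have to be in {1,3,4,5,6,8} for the 20 across but in {2} for the 8 down — contradiction. So R1C2 = 9.
Given what's placed, R1C1 must be 7 to fit the 27 across and 16 down.

7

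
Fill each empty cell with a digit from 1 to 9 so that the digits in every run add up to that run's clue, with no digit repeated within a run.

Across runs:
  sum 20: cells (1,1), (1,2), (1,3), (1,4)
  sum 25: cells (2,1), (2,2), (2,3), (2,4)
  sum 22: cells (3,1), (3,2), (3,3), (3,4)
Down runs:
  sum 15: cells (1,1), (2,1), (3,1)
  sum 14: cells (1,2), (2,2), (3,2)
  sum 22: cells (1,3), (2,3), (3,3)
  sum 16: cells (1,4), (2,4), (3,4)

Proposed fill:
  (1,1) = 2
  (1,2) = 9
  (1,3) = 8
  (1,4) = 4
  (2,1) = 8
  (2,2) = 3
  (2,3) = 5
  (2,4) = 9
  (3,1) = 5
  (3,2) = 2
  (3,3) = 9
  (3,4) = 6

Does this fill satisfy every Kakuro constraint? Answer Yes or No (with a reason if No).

No — the across run (1,1)–(1,4) sums to 23, not 20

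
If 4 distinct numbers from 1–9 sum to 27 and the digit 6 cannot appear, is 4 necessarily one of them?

No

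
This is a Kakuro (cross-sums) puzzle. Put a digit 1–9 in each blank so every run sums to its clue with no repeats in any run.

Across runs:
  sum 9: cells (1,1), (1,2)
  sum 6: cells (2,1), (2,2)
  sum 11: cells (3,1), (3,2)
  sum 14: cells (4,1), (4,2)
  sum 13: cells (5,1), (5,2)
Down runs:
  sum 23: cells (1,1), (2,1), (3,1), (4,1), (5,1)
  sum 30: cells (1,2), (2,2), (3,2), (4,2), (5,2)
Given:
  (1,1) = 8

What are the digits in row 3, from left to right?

3 8

(1,2) = 9 − 8 = 1 completes the 9 across.
Given what's placed, (2,2) must be 5 to fit the 6 across and 30 down.
(2,1) = 6 − 5 = 1 completes the 6 across.
No cell is forced outright now. (4,2) can only be 8 or 9 (the digits allowed by both its 14 across and its 30 down). If (4,2) = 8: that forces (4,1) = 6, (5,1) = 5, after which (5,2) would have to be in {8} for the 13 across but in {7,9} for the 30 down — contradiction. So (4,2) = 9.
(4,1) = 14 − 9 = 5 completes the 14 across.
No cell is forced outright now. (3,2) can only be 7 or 8 (the digits allowed by both its 11 across and its 30 down). If (3,2) = 7: then (3,1) would have to be in {4} for the 11 across but in {2,3,6,7} for the 23 down — contradiction. So (3,2) = 8.
(3,1) = 11 − 8 = 3 completes the 11 across.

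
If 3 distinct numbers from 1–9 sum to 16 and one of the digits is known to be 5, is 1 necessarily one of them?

No

Counterexample: {2,5,9} sums to 16 under that restriction without using 1.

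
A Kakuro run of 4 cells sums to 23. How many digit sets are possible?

9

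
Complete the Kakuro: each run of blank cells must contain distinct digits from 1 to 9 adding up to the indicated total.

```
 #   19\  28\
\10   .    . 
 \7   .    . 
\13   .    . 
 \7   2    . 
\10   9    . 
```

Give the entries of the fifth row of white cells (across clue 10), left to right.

Given what's placed, R3C1 must be 4 to fit the 13 across and 19 down.
R3C2 = 13 − 4 = 9 completes the 13 across.
R4C2 = 7 − 2 = 5 completes the 7 across.
R5C2 = 10 − 9 = 1 completes the 10 across.
R2C2 = 6: the only remaining digit allowed by both the 7 across and the 28 down.
R1C2 = 28 − 21 = 7 completes the 28 down.
R2C1 = 7 − 6 = 1 completes the 7 across.
R1C1 = 10 − 7 = 3 completes the 10 across.

9 1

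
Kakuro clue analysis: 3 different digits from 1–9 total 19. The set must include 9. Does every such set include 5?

Counterexample: {2,8,9} sums to 19 under that restriction without using 5.

No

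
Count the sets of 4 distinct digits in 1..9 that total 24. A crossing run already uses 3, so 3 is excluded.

5

4 distinct digits from 1–9 sum between 10 and 30.
Dropping sets that contain 3.
Enumerating: {1,6,8,9}, {2,5,8,9}, {2,6,7,9}, {4,5,6,9}, {4,5,7,8}.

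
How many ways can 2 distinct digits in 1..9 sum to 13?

3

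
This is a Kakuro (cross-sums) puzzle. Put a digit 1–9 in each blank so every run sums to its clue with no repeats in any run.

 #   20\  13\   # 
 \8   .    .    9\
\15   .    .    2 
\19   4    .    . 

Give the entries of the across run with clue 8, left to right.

Given what's placed, R1C1 must be 7 to fit the 8 across and 20 down.
R1C2 = 8 − 7 = 1 completes the 8 across.
R2C1 = 20 − 11 = 9 completes the 20 down.
R2C2 = 15 − 11 = 4 completes the 15 across.
R3C2 = 13 − 5 = 8 completes the 13 down.
R3C3 = 19 − 12 = 7 completes the 19 across.

7, 1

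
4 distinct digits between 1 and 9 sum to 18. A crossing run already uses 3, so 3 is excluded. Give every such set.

4 distinct digits from 1–9 sum between 10 and 30.
Dropping sets that contain 3.

{1,2,6,9}; {1,2,7,8}; {1,4,5,8}; {1,4,6,7}; {2,4,5,7}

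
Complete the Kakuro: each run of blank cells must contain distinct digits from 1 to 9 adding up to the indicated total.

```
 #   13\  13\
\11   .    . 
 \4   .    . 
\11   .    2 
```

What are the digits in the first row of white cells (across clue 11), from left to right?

4 in 2 cells must be {1,3}.
R2C2 = 3: the only remaining digit allowed by both the 4 across and the 13 down.
R3C1 = 11 − 2 = 9 completes the 11 across.
Given what's placed, R1C1 must be 3 to fit the 11 across and 13 down.
R1C2 = 11 − 3 = 8 completes the 11 across.
R2C1 = 4 − 3 = 1 completes the 4 across.

3 8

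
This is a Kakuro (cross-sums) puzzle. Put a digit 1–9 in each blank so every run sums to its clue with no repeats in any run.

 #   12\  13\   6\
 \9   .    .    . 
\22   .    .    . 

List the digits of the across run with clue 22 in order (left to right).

The 22 across and the 6 down share only 5, so R2C3 = 5.
R1C3 = 6 − 5 = 1 completes the 6 down.
Nothing is forced directly, so branch on R1C1, whose candidates are 3 or 5. If R1C1 = 5: then R1C2 would have to be in {3} for the 9 across but in {4,5,6,7,8,9} for the 13 down — contradiction. So R1C1 = 3.
R1C2 = 9 − 4 = 5 completes the 9 across.
R2C1 = 12 − 3 = 9 completes the 12 down.
R2C2 = 22 − 14 = 8 completes the 22 across.

9, 8, 5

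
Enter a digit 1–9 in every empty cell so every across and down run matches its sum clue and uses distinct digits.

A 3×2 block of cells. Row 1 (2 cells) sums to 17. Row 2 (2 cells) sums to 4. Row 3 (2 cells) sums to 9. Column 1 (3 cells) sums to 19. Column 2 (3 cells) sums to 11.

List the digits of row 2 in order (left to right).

3 1

17 in 2 cells must be {8,9}; 4 in 2 cells must be {1,3}.
The 17 across and the 11 down share only 8, so (1,2) = 8.
The 4 across and the 19 down share only 3, so (2,1) = 3.
(2,2) = 4 − 3 = 1 completes the 4 across.
(3,1) = 7: the only remaining digit allowed by both the 9 across and the 19 down.
(3,2) = 9 − 7 = 2 completes the 9 across.
(1,1) = 17 − 8 = 9 completes the 17 across.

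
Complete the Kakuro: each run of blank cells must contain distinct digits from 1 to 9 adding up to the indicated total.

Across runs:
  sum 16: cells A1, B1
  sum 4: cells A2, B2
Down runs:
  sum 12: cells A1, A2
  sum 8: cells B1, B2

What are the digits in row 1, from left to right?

9 7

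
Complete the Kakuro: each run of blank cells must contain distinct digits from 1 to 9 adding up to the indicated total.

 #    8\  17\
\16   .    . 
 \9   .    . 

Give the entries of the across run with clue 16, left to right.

16 in 2 cells must be {7,9}; 17 in 2 cells must be {8,9}.
The 16 across and the 8 down share only 7, so R1C1 = 7.
R1C2 = 16 − 7 = 9 completes the 16 across.
R2C1 = 8 − 7 = 1 completes the 8 down.
R2C2 = 9 − 1 = 8 completes the 9 across.

7, 9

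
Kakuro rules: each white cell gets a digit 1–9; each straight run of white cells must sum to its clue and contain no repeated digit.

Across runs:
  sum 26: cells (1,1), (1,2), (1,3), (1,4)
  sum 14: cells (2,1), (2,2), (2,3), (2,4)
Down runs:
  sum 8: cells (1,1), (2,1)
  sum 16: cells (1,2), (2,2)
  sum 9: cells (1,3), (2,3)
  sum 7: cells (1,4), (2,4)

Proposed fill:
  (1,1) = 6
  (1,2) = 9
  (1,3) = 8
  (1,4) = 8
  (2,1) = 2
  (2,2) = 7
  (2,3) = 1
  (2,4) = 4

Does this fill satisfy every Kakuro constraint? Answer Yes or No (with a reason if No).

No — the across run (1,1)–(1,4) sums to 31, not 26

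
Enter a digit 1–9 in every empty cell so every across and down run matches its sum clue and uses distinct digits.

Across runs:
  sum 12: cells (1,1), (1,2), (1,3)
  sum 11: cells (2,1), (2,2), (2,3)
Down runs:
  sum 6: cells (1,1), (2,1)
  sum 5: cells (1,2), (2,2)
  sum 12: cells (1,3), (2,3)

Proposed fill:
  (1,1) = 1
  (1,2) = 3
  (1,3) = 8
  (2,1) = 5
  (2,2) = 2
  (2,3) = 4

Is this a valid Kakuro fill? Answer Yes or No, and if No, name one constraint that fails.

Yes

Across: 1+3+8=12; 5+2+4=11. Down: 1+5=6; 3+2=5; 8+4=12. No digit repeats within any run.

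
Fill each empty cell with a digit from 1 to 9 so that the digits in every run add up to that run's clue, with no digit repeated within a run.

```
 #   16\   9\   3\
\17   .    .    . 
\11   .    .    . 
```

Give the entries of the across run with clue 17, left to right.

9 6 2

16 in 2 cells must be {7,9}; 3 in 2 cells must be {1,2}.
The 11 across and the 16 down share only 7, so R2C1 = 7.
Given what's placed, R2C3 must be 1 to fit the 11 across and 3 down.
R1C1 = 16 − 7 = 9 completes the 16 down.
R1C3 = 3 − 1 = 2 completes the 3 down.
R2C2 = 11 − 8 = 3 completes the 11 across.
R1C2 = 17 − 11 = 6 completes the 17 across.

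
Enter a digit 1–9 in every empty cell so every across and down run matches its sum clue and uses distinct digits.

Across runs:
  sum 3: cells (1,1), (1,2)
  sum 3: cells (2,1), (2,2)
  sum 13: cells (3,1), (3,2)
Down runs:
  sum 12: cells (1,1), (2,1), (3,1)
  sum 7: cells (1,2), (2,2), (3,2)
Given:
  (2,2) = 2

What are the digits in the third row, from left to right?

3 in 2 cells must be {1,2}; 7 in 3 cells must be {1,2,4}.
(1,2) = 1: the only remaining digit allowed by both the 3 across and the 7 down.
(2,1) = 3 − 2 = 1 completes the 3 across.
(3,2) = 7 − 3 = 4 completes the 7 down.
(1,1) = 3 − 1 = 2 completes the 3 across.
(3,1) = 13 − 4 = 9 completes the 13 across.

9 4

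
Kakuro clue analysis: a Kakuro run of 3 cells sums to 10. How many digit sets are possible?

3 distinct digits from 1–9 sum between 6 and 24.
Enumerating: {1,2,7}, {1,3,6}, {1,4,5}, {2,3,5}.

4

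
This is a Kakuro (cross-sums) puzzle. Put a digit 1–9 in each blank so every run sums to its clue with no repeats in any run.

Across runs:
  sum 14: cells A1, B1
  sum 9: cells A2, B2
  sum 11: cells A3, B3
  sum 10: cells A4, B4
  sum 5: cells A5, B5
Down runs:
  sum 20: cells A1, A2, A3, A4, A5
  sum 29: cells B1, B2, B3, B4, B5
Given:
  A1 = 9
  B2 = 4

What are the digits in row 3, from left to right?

B1 = 14 − 9 = 5 completes the 14 across.
A2 = 9 − 4 = 5 completes the 9 across.
Given what's placed, B5 must be 3 to fit the 5 across and 29 down.
A5 = 5 − 3 = 2 completes the 5 across.
Given what's placed, A3 must be 3 to fit the 11 across and 20 down.
B3 = 11 − 3 = 8 completes the 11 across.
A4 = 20 − 19 = 1 completes the 20 down.
B4 = 10 − 1 = 9 completes the 10 across.

3 8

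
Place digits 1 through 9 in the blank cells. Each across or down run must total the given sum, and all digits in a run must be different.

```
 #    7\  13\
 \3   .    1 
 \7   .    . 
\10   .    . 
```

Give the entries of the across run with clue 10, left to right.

1, 9

3 in 2 cells must be {1,2}; 7 in 3 cells must be {1,2,4}.
R1C1 = 3 − 1 = 2 completes the 3 across.
No cell is forced outright now. R2C1 can only be 1 or 4 (the digits allowed by both its 7 across and its 7 down). If R2C1 = 1: then R2C2 would have to be in {6} for the 7 across but in {3,4,5,7,8,9} for the 13 down — contradiction. So R2C1 = 4.
R2C2 = 7 − 4 = 3 completes the 7 across.
R3C1 = 7 − 6 = 1 completes the 7 down.
R3C2 = 10 − 1 = 9 completes the 10 across.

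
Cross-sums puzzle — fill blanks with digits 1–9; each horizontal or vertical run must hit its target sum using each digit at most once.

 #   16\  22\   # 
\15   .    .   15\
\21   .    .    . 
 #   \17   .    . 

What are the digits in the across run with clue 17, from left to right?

17 in 2 cells must be {8,9}; 16 in 2 cells must be {7,9}.
Nothing is forced directly, so branch on R1C1, whose candidates are 7 or 9. If R1C1 = 9: that forces R1C2 = 6, R2C1 = 7, R2C2 = 9, after which R2C3 would have to be in {5} for the 21 across but in {6,7,8,9} for the 15 down — contradiction. So R1C1 = 7.
R1C2 = 15 − 7 = 8 completes the 15 across.
R2C1 = 16 − 7 = 9 completes the 16 down.
R2C2 = 5: the only remaining digit allowed by both the 21 across and the 22 down.
R2C3 = 21 − 14 = 7 completes the 21 across.
R3C2 = 22 − 13 = 9 completes the 22 down.
R3C3 = 17 − 9 = 8 completes the 17 across.

9, 8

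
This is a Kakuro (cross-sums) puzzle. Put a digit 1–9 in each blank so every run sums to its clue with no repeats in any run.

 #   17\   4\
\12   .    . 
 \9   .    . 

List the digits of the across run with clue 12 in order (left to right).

17 in 2 cells must be {8,9}; 4 in 2 cells must be {1,3}.
The 12 across and the 4 down share only 3, so R1C2 = 3.
The 9 across and the 17 down share only 8, so R2C1 = 8.
R2C2 = 9 − 8 = 1 completes the 9 across.
R1C1 = 12 − 3 = 9 completes the 12 across.

9, 3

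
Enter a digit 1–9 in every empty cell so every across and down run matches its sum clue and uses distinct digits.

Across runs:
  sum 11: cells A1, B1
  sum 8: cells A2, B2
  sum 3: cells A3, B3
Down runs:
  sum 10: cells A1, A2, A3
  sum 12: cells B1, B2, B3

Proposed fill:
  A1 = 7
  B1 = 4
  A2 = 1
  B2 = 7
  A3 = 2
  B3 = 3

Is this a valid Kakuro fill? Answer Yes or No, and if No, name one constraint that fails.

No — the down run B1–B3 sums to 14, not 12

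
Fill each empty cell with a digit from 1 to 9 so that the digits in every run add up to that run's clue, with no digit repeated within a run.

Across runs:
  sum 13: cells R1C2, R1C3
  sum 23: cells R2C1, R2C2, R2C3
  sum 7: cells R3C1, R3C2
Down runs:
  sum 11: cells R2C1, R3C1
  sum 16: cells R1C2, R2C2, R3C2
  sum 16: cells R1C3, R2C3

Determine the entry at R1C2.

23 in 3 cells must be {6,8,9}; 16 in 2 cells must be {7,9}.
The 23 across and the 16 down share only 9, so R2C3 = 9.
R1C3 = 16 − 9 = 7 completes the 16 down.
R1C2 = 13 − 7 = 6 completes the 13 across.
R2C2 = 8: the only remaining digit allowed by both the 23 across and the 16 down.
R3C2 = 16 − 14 = 2 completes the 16 down.
R2C1 = 23 − 17 = 6 completes the 23 across.
R3C1 = 7 − 2 = 5 completes the 7 across.

6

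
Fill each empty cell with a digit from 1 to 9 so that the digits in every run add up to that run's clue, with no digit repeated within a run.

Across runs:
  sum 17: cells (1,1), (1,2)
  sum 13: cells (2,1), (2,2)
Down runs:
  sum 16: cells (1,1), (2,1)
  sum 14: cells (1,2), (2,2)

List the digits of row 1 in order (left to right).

9, 8

17 in 2 cells must be {8,9}; 16 in 2 cells must be {7,9}.
The 17 across and the 16 down share only 9, so (1,1) = 9.
(1,2) = 17 − 9 = 8 completes the 17 across.
(2,1) = 16 − 9 = 7 completes the 16 down.
(2,2) = 13 − 7 = 6 completes the 13 across.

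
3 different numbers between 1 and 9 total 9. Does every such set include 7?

No

Counterexample: {1,2,6} sums to 9 without using 7.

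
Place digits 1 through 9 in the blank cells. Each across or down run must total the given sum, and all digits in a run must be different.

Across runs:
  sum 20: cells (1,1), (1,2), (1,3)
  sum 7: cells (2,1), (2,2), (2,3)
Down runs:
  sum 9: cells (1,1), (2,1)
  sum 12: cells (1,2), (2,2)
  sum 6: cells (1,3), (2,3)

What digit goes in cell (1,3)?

5

7 in 3 cells must be {1,2,4}.
The 7 across and the 12 down share only 4, so (2,2) = 4.
(1,2) = 12 − 4 = 8 completes the 12 down.
Given what's placed, (1,3) must be 5 to fit the 20 across and 6 down.
(2,3) = 6 − 5 = 1 completes the 6 down.
(1,1) = 20 − 13 = 7 completes the 20 across.
(2,1) = 7 − 5 = 2 completes the 7 across.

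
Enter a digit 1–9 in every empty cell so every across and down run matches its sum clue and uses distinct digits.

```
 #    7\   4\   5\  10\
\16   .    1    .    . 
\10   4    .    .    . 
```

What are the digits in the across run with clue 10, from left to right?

4, 3, 1, 2

10 in 4 cells must be {1,2,3,4}; 4 in 2 cells must be {1,3}.
R1C1 = 7 − 4 = 3 completes the 7 down.
R1C3 = 4: the only remaining digit allowed by both the 16 across and the 5 down.
R1C4 = 16 − 8 = 8 completes the 16 across.
R2C2 = 4 − 1 = 3 completes the 4 down.
R2C3 = 5 − 4 = 1 completes the 5 down.
R2C4 = 10 − 8 = 2 completes the 10 across.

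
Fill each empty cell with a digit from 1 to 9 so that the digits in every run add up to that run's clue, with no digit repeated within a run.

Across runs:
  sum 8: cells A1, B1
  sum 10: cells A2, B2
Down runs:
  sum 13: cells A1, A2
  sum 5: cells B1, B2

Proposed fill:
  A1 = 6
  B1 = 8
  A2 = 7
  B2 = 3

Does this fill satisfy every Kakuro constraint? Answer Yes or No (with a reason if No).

No — the across run A1–B1 sums to 14, not 8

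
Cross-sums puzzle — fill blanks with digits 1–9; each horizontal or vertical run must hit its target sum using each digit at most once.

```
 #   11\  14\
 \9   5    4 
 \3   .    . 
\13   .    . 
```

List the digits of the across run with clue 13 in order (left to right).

3 in 2 cells must be {1,2}.
Given what's placed, R2C1 must be 2 to fit the 3 across and 11 down.
R2C2 = 3 − 2 = 1 completes the 3 across.
R3C1 = 11 − 7 = 4 completes the 11 down.
R3C2 = 13 − 4 = 9 completes the 13 across.

4 9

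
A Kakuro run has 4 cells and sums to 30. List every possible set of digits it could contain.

{6,7,8,9}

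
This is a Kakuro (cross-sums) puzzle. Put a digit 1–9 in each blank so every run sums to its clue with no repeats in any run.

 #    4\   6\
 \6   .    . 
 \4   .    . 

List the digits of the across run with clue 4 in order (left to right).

3, 1

4 in 2 cells must be {1,3}.
The 6 across and the 4 down share only 1, so R1C1 = 1.
R1C2 = 6 − 1 = 5 completes the 6 across.
R2C1 = 4 − 1 = 3 completes the 4 down.
R2C2 = 4 − 3 = 1 completes the 4 across.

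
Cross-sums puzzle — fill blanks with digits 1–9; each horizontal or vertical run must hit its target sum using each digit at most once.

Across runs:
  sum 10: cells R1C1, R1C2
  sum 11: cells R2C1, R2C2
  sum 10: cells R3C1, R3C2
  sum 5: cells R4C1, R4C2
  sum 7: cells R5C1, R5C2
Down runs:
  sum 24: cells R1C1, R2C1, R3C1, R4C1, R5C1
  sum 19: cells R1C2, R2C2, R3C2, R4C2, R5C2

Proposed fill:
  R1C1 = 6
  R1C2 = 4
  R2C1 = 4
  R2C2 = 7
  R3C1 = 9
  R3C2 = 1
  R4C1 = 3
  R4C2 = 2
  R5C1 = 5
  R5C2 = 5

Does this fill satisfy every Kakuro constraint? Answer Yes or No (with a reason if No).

No — the across run R5C1–R5C2 sums to 10, not 7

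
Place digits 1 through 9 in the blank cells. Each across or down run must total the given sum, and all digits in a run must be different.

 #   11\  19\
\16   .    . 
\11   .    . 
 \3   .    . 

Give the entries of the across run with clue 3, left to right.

16 in 2 cells must be {7,9}; 3 in 2 cells must be {1,2}.
The 16 across and the 11 down share only 7, so R1C1 = 7.
R1C2 = 16 − 7 = 9 completes the 16 across.
Given what's placed, R2C1 must be 3 to fit the 11 across and 11 down.
R2C2 = 11 − 3 = 8 completes the 11 across.
R3C1 = 11 − 10 = 1 completes the 11 down.
R3C2 = 3 − 1 = 2 completes the 3 across.

1 2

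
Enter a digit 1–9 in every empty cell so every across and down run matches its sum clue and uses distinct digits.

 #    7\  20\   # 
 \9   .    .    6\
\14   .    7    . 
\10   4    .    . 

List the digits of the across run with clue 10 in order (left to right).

7 in 3 cells must be {1,2,4}.
Given what's placed, R3C2 must be 5 to fit the 10 across and 20 down.
R3C3 = 10 − 9 = 1 completes the 10 across.
R1C2 = 20 − 12 = 8 completes the 20 down.
R2C3 = 6 − 1 = 5 completes the 6 down.
R1C1 = 9 − 8 = 1 completes the 9 across.
R2C1 = 14 − 12 = 2 completes the 14 across.

4, 5, 1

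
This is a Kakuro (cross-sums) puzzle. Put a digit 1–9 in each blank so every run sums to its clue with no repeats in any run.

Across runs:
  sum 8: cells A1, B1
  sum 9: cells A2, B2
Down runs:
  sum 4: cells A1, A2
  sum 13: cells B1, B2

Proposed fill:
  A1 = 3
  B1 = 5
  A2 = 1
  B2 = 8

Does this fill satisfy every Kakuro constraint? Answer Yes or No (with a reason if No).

Yes

Across: 3+5=8; 1+8=9. Down: 3+1=4; 5+8=13. No digit repeats within any run.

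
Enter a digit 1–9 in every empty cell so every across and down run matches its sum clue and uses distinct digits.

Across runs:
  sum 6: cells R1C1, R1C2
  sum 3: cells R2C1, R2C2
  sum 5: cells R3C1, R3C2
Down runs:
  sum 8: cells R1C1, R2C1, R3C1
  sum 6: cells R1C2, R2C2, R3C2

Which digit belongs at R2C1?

1

3 in 2 cells must be {1,2}; 6 in 3 cells must be {1,2,3}.
Nothing is forced directly, so branch on R1C2, whose candidates are 1 or 2. If R1C2 = 2: that forces R1C1 = 4, R2C1 = 1, after which R2C2 would have to be in {2} for the 3 across but in {1,3} for the 6 down — contradiction. So R1C2 = 1.
R1C1 = 6 − 1 = 5 completes the 6 across.
Given what's placed, R2C2 must be 2 to fit the 3 across and 6 down.
R3C2 = 6 − 3 = 3 completes the 6 down.
R2C1 = 3 − 2 = 1 completes the 3 across.
R3C1 = 5 − 3 = 2 completes the 5 across.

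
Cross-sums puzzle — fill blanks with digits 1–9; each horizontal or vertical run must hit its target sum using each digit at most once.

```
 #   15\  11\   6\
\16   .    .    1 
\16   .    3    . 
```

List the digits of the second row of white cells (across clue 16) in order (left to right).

8 3 5

R1C2 = 11 − 3 = 8 completes the 11 down.
R2C3 = 6 − 1 = 5 completes the 6 down.
R1C1 = 16 − 9 = 7 completes the 16 across.
R2C1 = 16 − 8 = 8 completes the 16 across.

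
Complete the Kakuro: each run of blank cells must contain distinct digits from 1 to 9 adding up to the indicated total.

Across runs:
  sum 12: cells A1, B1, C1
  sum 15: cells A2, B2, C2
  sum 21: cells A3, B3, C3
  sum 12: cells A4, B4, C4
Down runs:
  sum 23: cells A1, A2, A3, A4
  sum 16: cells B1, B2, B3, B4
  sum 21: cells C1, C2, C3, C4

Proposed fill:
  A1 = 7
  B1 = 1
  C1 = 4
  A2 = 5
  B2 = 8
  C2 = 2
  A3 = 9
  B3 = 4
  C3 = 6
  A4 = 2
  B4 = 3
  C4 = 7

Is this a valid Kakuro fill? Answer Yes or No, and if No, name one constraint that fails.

No — the across run A3–C3 sums to 19, not 21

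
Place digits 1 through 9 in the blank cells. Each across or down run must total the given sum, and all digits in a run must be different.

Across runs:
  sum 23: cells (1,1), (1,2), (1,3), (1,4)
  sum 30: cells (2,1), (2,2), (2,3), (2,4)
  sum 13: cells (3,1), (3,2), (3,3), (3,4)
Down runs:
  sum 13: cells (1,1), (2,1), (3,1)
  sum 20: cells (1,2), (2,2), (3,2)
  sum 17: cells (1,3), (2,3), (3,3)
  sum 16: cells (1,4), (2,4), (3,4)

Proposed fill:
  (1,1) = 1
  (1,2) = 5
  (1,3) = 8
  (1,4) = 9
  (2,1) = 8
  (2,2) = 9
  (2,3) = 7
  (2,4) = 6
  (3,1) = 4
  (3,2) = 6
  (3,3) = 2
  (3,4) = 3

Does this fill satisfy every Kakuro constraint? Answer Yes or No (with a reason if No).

No — the down run (1,4)–(3,4) sums to 18, not 16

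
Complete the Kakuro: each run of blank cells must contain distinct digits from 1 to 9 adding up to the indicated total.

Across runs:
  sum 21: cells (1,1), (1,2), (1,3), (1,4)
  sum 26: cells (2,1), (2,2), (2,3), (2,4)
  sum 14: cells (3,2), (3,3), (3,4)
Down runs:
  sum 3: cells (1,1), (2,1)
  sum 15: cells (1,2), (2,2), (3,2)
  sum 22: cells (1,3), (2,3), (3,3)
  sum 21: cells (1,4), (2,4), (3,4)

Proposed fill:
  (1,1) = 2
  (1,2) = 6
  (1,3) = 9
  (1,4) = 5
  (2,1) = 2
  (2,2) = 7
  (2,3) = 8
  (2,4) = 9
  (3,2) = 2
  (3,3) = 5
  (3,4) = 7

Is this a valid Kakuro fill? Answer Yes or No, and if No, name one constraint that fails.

No — the down run (1,1)–(2,1) sums to 4, not 3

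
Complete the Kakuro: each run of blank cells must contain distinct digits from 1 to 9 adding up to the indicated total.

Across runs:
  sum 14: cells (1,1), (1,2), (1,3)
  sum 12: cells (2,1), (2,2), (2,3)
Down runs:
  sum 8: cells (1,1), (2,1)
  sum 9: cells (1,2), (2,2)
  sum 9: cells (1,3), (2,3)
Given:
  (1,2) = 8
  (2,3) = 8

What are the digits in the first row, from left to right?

5 8 1

(1,3) = 9 − 8 = 1 completes the 9 down.
(2,2) = 9 − 8 = 1 completes the 9 down.
(1,1) = 14 − 9 = 5 completes the 14 across.
(2,1) = 12 − 9 = 3 completes the 12 across.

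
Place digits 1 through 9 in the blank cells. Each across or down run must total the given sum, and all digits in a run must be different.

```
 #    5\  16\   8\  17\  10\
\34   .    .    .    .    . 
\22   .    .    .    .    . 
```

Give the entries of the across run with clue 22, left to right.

1, 7, 2, 9, 3

34 in 5 cells must be {4,6,7,8,9}; 16 in 2 cells must be {7,9}; 17 in 2 cells must be {8,9}.
Only 4 fits R1C1 under both its across sum 34 and down sum 5.
R2C1 = 5 − 4 = 1 completes the 5 down.
Nothing is forced directly, so branch on R1C2, whose candidates are 7 or 9. If R1C2 = 7: that forces R1C3 = 6, R2C2 = 9, R2C3 = 2, after which R2C4 would have to be in {3,4,6,7} for the 22 across but in {8,9} for the 17 down — contradiction. So R1C2 = 9.
R1C4 = 8: the only remaining digit allowed by both the 34 across and the 17 down.
R2C2 = 16 − 9 = 7 completes the 16 down.
R2C4 = 17 − 8 = 9 completes the 17 down.
Nothing is forced directly, so branch on R2C3, whose candidates are 2 or 3. If R2C3 = 3: then R1C3 would have to be in {6,7} for the 34 across but in {5} for the 8 down — contradiction. So R2C3 = 2.
R1C3 = 8 − 2 = 6 completes the 8 down.
R1C5 = 34 − 27 = 7 completes the 34 across.
R2C5 = 22 − 19 = 3 completes the 22 across.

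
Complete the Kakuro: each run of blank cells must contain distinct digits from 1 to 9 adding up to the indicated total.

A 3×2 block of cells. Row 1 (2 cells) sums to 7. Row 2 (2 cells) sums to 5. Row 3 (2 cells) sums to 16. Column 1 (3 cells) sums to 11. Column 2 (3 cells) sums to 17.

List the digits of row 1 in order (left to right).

16 in 2 cells must be {7,9}.
The 16 across and the 11 down share only 7, so (3,1) = 7.
(3,2) = 16 − 7 = 9 completes the 16 across.
Nothing is forced directly, so branch on (1,1), whose candidates are 1 or 3. If (1,1) = 3: then (1,2) would have to be in {4} for the 7 across but in {1,2,3,5,6,7} for the 17 down — contradiction. So (1,1) = 1.
(1,2) = 7 − 1 = 6 completes the 7 across.
(2,1) = 11 − 8 = 3 completes the 11 down.
(2,2) = 5 − 3 = 2 completes the 5 across.

1, 6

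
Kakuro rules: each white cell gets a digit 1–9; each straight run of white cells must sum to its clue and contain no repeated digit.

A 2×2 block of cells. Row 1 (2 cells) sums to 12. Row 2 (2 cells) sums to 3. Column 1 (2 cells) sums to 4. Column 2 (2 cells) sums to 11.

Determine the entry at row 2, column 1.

1

3 in 2 cells must be {1,2}; 4 in 2 cells must be {1,3}.
The 12 across and the 4 down share only 3, so (1,1) = 3.
(1,2) = 12 − 3 = 9 completes the 12 across.
(2,1) = 4 − 3 = 1 completes the 4 down.
(2,2) = 3 − 1 = 2 completes the 3 across.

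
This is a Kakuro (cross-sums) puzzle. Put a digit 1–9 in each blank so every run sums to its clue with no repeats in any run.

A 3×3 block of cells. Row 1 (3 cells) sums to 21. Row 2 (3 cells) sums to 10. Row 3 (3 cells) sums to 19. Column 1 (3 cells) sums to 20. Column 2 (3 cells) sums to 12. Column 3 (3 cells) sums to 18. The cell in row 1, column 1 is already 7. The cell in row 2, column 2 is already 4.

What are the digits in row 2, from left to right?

(2,1) = 5: the only remaining digit allowed by both the 10 across and the 20 down.
(2,3) = 10 − 9 = 1 completes the 10 across.
(3,1) = 20 − 12 = 8 completes the 20 down.
(3,3) = 9: the only remaining digit allowed by both the 19 across and the 18 down.
(1,3) = 18 − 10 = 8 completes the 18 down.
(3,2) = 19 − 17 = 2 completes the 19 across.
(1,2) = 21 − 15 = 6 completes the 21 across.

5 4 1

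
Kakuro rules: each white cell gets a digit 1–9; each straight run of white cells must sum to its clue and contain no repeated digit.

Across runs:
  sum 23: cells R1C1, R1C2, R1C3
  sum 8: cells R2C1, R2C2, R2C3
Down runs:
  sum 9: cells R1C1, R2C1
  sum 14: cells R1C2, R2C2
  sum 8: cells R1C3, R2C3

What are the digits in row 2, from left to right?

1 5 2

23 in 3 cells must be {6,8,9}.
The 23 across and the 8 down share only 6, so R1C3 = 6.
The 8 across and the 14 down share only 5, so R2C2 = 5.
R2C3 = 8 − 6 = 2 completes the 8 down.
R1C1 = 8: the only remaining digit allowed by both the 23 across and the 9 down.
R1C2 = 23 − 14 = 9 completes the 23 across.
R2C1 = 8 − 7 = 1 completes the 8 across.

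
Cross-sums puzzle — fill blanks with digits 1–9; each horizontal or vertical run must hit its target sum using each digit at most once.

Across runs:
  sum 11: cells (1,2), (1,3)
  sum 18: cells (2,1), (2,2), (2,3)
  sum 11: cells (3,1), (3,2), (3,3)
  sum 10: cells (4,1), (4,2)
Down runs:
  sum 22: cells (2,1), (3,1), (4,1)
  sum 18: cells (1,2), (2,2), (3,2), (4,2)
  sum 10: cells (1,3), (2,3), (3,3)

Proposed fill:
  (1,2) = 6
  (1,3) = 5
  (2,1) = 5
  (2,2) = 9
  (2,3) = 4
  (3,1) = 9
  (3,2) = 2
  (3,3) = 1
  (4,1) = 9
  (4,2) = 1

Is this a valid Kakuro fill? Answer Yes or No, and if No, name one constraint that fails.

No — the down run (2,1)–(4,1) sums to 23, not 22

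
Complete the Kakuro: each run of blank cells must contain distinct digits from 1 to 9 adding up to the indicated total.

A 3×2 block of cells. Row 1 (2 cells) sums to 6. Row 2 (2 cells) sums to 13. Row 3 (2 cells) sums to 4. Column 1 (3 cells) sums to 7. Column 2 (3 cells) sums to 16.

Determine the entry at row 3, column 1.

1

4 in 2 cells must be {1,3}; 7 in 3 cells must be {1,2,4}.
The 13 across and the 7 down share only 4, so (2,1) = 4.
(2,2) = 13 − 4 = 9 completes the 13 across.
Given what's placed, (3,1) must be 1 to fit the 4 across and 7 down.
(3,2) = 4 − 1 = 3 completes the 4 across.
(1,1) = 7 − 5 = 2 completes the 7 down.
(1,2) = 6 − 2 = 4 completes the 6 across.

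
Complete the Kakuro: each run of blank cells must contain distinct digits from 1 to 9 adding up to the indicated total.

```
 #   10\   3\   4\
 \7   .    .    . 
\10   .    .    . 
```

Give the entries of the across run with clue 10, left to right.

7 in 3 cells must be {1,2,4}; 3 in 2 cells must be {1,2}; 4 in 2 cells must be {1,3}.
The 7 across and the 4 down share only 1, so R1C3 = 1.
R2C3 = 4 − 1 = 3 completes the 4 down.
Given what's placed, R1C2 must be 2 to fit the 7 across and 3 down.
R2C2 = 3 − 2 = 1 completes the 3 down.
R1C1 = 7 − 3 = 4 completes the 7 across.
R2C1 = 10 − 4 = 6 completes the 10 across.

6 1 3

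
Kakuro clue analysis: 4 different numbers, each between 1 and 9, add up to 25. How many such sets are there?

6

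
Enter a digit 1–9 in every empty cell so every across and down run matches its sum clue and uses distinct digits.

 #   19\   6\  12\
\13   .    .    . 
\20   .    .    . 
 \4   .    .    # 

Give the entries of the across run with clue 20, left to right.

9, 3, 8

4 in 2 cells must be {1,3}; 6 in 3 cells must be {1,2,3}.
Only 3 fits R2C2 under both its across sum 20 and down sum 6.
The 4 across and the 19 down share only 3, so R3C1 = 3.
R3C2 = 4 − 3 = 1 completes the 4 across.
R1C2 = 6 − 4 = 2 completes the 6 down.
R2C1 = 9: the only remaining digit allowed by both the 20 across and the 19 down.
R2C3 = 20 − 12 = 8 completes the 20 across.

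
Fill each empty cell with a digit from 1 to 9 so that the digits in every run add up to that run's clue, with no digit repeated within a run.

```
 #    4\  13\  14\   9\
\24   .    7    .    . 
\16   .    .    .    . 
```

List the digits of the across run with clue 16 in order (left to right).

1 6 5 4

4 in 2 cells must be {1,3}.
Given what's placed, R1C1 must be 3 to fit the 24 across and 4 down.
R2C1 = 4 − 3 = 1 completes the 4 down.
R2C2 = 13 − 7 = 6 completes the 13 down.
R2C3 = 5: the only remaining digit allowed by both the 16 across and the 14 down.
R2C4 = 16 − 12 = 4 completes the 16 across.
R1C3 = 14 − 5 = 9 completes the 14 down.
R1C4 = 24 − 19 = 5 completes the 24 across.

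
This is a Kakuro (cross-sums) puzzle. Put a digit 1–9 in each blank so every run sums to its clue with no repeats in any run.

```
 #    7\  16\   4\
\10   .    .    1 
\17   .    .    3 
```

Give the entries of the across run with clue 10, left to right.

16 in 2 cells must be {7,9}; 4 in 2 cells must be {1,3}.
Given what's placed, R1C2 must be 7 to fit the 10 across and 16 down.
R2C2 = 16 − 7 = 9 completes the 16 down.
R1C1 = 10 − 8 = 2 completes the 10 across.
R2C1 = 17 − 12 = 5 completes the 17 across.

2 7 1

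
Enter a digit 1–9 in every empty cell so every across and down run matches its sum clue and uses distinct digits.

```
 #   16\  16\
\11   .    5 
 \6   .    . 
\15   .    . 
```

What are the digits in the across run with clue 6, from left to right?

R1C1 = 11 − 5 = 6 completes the 11 across.
Nothing is forced directly, so branch on R2C1, whose candidates are 1 or 2. If R2C1 = 1: then R2C2 would have to be in {5} for the 6 across but in {2,3,4,7,8,9} for the 16 down — contradiction. So R2C1 = 2.
R2C2 = 6 − 2 = 4 completes the 6 across.
R3C1 = 16 − 8 = 8 completes the 16 down.
R3C2 = 15 − 8 = 7 completes the 15 across.

2 4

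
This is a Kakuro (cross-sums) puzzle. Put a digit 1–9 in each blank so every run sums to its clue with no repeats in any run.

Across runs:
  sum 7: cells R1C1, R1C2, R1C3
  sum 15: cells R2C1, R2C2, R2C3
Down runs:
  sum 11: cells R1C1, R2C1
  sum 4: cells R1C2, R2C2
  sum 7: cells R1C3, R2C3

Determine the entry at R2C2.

7 in 3 cells must be {1,2,4}; 4 in 2 cells must be {1,3}.
The 7 across and the 4 down share only 1, so R1C2 = 1.
R2C2 = 4 − 1 = 3 completes the 4 down.
Nothing is forced directly, so branch on R2C3, whose candidates are 4 or 5. If R2C3 = 4: then R1C3 would have to be in {2,4} for the 7 across but in {3} for the 7 down — contradiction. So R2C3 = 5.
R1C3 = 7 − 5 = 2 completes the 7 down.
R2C1 = 15 − 8 = 7 completes the 15 across.
R1C1 = 7 − 3 = 4 completes the 7 across.

3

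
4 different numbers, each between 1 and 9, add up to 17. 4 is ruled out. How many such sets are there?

5

4 distinct digits from 1–9 sum between 10 and 30.
Dropping sets that contain 4.
Enumerating: {1,2,5,9}, {1,2,6,8}, {1,3,5,8}, {1,3,6,7}, {2,3,5,7}.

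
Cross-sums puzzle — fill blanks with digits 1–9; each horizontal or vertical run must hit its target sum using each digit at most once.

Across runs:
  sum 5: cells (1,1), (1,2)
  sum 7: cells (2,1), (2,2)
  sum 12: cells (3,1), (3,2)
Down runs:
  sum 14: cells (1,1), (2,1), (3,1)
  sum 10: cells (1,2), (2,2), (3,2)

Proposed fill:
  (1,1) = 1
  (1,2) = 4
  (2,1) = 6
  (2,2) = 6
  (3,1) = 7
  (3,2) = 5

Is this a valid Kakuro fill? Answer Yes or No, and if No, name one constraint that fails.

No — the down run (1,2)–(3,2) sums to 15, not 10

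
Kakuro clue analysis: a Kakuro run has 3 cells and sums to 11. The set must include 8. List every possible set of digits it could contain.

{1,2,8}

3 distinct digits from 1–9 sum between 6 and 24.
Keeping only sets containing 8.
Only one set works: {1,2,8}.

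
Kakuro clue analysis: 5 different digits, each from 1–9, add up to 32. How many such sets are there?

3

5 distinct digits from 1–9 sum between 15 and 35.
Enumerating: {2,6,7,8,9}, {3,5,7,8,9}, {4,5,6,8,9}.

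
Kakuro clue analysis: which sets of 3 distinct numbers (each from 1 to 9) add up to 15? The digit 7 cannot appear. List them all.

3 distinct digits from 1–9 sum between 6 and 24.
Dropping sets that contain 7.

{1,5,9}; {1,6,8}; {2,4,9}; {2,5,8}; {3,4,8}; {4,5,6}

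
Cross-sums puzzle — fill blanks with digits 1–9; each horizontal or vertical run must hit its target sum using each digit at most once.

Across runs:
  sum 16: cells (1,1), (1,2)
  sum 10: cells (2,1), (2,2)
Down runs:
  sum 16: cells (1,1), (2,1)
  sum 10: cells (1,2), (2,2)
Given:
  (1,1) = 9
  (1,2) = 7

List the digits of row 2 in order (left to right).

7 3

16 in 2 cells must be {7,9}.
(2,1) = 16 − 9 = 7 completes the 16 down.
(2,2) = 10 − 7 = 3 completes the 10 across.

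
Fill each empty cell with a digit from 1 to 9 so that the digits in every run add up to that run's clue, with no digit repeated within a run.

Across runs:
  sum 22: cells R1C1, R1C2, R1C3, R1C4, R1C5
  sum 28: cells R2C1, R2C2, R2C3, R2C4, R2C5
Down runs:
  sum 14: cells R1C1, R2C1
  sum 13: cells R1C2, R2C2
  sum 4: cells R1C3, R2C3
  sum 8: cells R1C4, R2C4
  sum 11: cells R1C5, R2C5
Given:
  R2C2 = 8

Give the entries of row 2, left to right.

6 8 3 2 9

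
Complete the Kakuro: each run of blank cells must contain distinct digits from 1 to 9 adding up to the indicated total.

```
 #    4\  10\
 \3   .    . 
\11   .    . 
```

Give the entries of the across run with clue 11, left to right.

3 8

3 in 2 cells must be {1,2}; 4 in 2 cells must be {1,3}.
The 3 across and the 4 down share only 1, so R1C1 = 1.
R1C2 = 3 − 1 = 2 completes the 3 across.
R2C1 = 4 − 1 = 3 completes the 4 down.
R2C2 = 11 − 3 = 8 completes the 11 across.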